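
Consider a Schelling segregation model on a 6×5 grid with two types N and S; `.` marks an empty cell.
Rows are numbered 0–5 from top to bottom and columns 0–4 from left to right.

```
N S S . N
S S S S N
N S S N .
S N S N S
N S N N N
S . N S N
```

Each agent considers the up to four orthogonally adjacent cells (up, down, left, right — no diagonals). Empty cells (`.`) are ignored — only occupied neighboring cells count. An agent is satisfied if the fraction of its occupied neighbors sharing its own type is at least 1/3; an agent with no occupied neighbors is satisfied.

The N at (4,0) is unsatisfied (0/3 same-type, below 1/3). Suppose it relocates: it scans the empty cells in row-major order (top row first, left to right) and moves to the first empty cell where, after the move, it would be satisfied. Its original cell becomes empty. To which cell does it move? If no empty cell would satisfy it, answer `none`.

(0,3)

Vacating (4,0). Empty cells in order:
  (0,3): 1/3 same-type → satisfied — stop here.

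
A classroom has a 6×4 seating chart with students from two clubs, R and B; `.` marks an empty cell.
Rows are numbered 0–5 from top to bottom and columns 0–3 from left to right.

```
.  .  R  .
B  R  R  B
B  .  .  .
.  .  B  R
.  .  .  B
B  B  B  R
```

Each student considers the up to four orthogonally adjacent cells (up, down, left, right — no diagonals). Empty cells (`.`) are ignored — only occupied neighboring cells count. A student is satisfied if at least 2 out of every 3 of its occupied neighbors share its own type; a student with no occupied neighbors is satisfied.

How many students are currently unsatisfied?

8

(0,2)R 1/1 ok
(1,0)B 1/2 unhappy
(1,1)R 1/2 unhappy
(1,2)R 2/3 ok
(1,3)B 0/1 unhappy
(2,0)B 1/1 ok
(3,2)B 0/1 unhappy
(3,3)R 0/2 unhappy
(4,3)B 0/2 unhappy
(5,0)B 1/1 ok
(5,1)B 2/2 ok
(5,2)B 1/2 unhappy
(5,3)R 0/2 unhappy
Unsatisfied: (1,0), (1,1), (1,3), (3,2), (3,3), (4,3), (5,2), (5,3) — 8 in total.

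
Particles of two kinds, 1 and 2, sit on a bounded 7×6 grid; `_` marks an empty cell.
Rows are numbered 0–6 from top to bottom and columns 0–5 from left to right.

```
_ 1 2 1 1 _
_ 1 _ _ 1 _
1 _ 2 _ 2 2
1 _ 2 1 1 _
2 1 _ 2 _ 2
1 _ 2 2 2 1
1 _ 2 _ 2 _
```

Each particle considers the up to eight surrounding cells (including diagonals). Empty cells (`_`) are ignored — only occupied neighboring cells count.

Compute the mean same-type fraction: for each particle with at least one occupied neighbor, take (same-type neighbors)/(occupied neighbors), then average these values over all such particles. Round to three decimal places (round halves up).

Row 0: (0,1)1 1/2 · (0,2)2 0/3 · (0,3)1 2/3 · (0,4)1 2/2
Row 1: (1,1)1 2/4 · (1,4)1 2/4
Row 2: (2,0)1 2/2 · (2,2)2 1/3 · (2,4)2 1/4 · (2,5)2 1/3
Row 3: (3,0)1 2/3 · (3,2)2 2/4 · (3,3)1 1/5 · (3,4)1 1/5
Row 4: (4,0)2 0/3 · (4,1)1 2/5 · (4,3)2 4/6 · (4,5)2 1/3
Row 5: (5,0)1 2/3 · (5,2)2 3/4 · (5,3)2 5/5 · (5,4)2 4/5 · (5,5)1 0/3
Row 6: (6,0)1 1/1 · (6,2)2 2/2 · (6,4)2 2/3
Sum over 26 particles: 1/2 + 0/3 + 2/3 + 2/2 + 2/4 + 2/4 + 2/2 + 1/3 + 1/4 + 1/3 + 2/3 + 2/4 + 1/5 + 1/5 + 0/3 + 2/5 + 4/6 + 1/3 + 2/3 + 3/4 + 5/5 + 4/5 + 0/3 + 1/1 + 2/2 + 2/3 = 209/15; mean = 209/15 ÷ 26 = 209/390 = 0.535897… → 0.536.

0.536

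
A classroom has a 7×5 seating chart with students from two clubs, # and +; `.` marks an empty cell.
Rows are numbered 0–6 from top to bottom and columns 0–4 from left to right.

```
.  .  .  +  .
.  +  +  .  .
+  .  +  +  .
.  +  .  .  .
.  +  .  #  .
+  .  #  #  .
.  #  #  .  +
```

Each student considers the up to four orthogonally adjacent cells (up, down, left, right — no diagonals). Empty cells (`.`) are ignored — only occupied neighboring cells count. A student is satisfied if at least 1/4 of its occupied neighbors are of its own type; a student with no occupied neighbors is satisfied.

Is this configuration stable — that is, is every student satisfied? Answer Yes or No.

Yes

Row 0: (0,3)+ 0/0 satisfied
Row 1: (1,1)+ 1/1 satisfied · (1,2)+ 2/2 satisfied
Row 2: (2,0)+ 0/0 satisfied · (2,2)+ 2/2 satisfied · (2,3)+ 1/1 satisfied
Row 3: (3,1)+ 1/1 satisfied
Row 4: (4,1)+ 1/1 satisfied · (4,3)# 1/1 satisfied
Row 5: (5,0)+ 0/0 satisfied · (5,2)# 2/2 satisfied · (5,3)# 2/2 satisfied
Row 6: (6,1)# 1/1 satisfied · (6,2)# 2/2 satisfied · (6,4)+ 0/0 satisfied
All meet the threshold, so the configuration is stable.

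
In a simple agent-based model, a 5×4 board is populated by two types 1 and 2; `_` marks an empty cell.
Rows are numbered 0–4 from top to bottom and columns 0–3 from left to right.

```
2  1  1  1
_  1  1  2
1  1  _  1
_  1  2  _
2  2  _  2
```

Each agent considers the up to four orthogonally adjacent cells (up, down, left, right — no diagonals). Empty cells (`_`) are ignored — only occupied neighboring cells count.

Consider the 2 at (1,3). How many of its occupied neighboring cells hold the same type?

0

Occupied neighbors of (1,3): (0,3)=1, (2,3)=1, (1,2)=1.
Same type (2): 0 of 3.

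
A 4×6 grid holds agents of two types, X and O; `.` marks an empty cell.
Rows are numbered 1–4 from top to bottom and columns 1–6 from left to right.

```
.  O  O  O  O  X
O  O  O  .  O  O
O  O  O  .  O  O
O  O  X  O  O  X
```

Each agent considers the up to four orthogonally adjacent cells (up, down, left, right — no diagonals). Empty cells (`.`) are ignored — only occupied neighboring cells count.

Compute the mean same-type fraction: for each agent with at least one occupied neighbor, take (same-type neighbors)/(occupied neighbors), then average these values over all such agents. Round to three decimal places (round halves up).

(1,2)O 2/2
(1,3)O 3/3
(1,4)O 2/2
(1,5)O 2/3
(1,6)X 0/2
(2,1)O 2/2
(2,2)O 4/4
(2,3)O 3/3
(2,5)O 3/3
(2,6)O 2/3
(3,1)O 3/3
(3,2)O 4/4
(3,3)O 2/3
(3,5)O 3/3
(3,6)O 2/3
(4,1)O 2/2
(4,2)O 2/3
(4,3)X 0/3
(4,4)O 1/2
(4,5)O 2/3
(4,6)X 0/2
Sum over 21 agents: 2/2 + 3/3 + 2/2 + 2/3 + 0/2 + 2/2 + 4/4 + 3/3 + 3/3 + 2/3 + 3/3 + 4/4 + 2/3 + 3/3 + 2/3 + 2/2 + 2/3 + 0/3 + 1/2 + 2/3 + 0/2 = 31/2; mean = 31/2 ÷ 21 = 31/42 = 0.738095… → 0.738.

0.738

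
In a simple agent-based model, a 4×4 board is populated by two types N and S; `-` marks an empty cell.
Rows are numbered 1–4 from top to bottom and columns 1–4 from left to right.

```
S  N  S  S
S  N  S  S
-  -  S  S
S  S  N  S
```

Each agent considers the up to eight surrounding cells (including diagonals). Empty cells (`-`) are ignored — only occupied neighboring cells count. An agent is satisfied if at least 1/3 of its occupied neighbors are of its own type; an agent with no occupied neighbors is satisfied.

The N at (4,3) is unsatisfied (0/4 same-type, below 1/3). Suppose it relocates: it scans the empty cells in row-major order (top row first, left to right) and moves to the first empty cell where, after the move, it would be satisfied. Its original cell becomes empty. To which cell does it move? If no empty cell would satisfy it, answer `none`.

none

Vacating (4,3). Empty cells in order:
  (3,1): 1/4 same-type → still unsatisfied.
  (3,2): 1/6 same-type → still unsatisfied.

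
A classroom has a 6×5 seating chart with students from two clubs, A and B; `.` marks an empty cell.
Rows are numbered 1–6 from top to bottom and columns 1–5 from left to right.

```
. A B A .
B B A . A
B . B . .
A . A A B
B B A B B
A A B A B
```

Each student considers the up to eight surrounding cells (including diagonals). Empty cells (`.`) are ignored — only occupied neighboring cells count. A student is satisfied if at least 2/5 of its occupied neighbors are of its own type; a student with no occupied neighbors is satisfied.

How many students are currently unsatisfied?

Row 1: (1,2)A 1/4 not · (1,3)B 1/4 not · (1,4)A 2/3 satisfied
Row 2: (2,1)B 2/3 satisfied · (2,2)B 4/6 satisfied · (2,3)A 2/5 satisfied · (2,5)A 1/1 satisfied
Row 3: (3,1)B 2/3 satisfied · (3,3)B 1/4 not
Row 4: (4,1)A 0/3 not · (4,3)A 2/5 satisfied · (4,4)A 2/6 not · (4,5)B 2/3 satisfied
Row 5: (5,1)B 1/4 not · (5,2)B 2/7 not · (5,3)A 4/7 satisfied · (5,4)B 4/8 satisfied · (5,5)B 3/5 satisfied
Row 6: (6,1)A 1/3 not · (6,2)A 2/5 satisfied · (6,3)B 2/5 satisfied · (6,4)A 1/5 not · (6,5)B 2/3 satisfied
Unsatisfied: (1,2), (1,3), (3,3), (4,1), (4,4), (5,1), (5,2), (6,1), (6,4) — 9 in total.

9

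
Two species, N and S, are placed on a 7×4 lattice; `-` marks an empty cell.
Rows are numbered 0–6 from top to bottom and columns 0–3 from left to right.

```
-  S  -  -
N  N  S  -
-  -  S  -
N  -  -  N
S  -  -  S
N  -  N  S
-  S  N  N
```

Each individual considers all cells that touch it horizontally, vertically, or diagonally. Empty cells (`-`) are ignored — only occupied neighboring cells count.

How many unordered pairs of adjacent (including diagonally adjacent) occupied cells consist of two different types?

15

Scan each occupied cell's neighbors to the right and below (and the two forward diagonals) so each pair is counted once.
Row 0: S(0,1)–N(1,1)≠ S(0,1)–S(1,2)= S(0,1)–N(1,0)≠  → 2/3 unlike.
Row 1: N(1,0)–N(1,1)= N(1,1)–S(1,2)≠ N(1,1)–S(2,2)≠ S(1,2)–S(2,2)=  → 2/4 unlike.
Row 2: S(2,2)–N(3,3)≠  → 1/1 unlike.
Row 3: N(3,0)–S(4,0)≠ N(3,3)–S(4,3)≠  → 2/2 unlike.
Row 4: S(4,0)–N(5,0)≠ S(4,3)–S(5,3)= S(4,3)–N(5,2)≠  → 2/3 unlike.
Row 5: N(5,0)–S(6,1)≠ N(5,2)–S(5,3)≠ N(5,2)–N(6,2)= N(5,2)–N(6,3)= N(5,2)–S(6,1)≠ S(5,3)–N(6,3)≠ S(5,3)–N(6,2)≠  → 5/7 unlike.
Row 6: S(6,1)–N(6,2)≠ N(6,2)–N(6,3)=  → 1/2 unlike.
Total adjacent occupied pairs: 22; unlike-type pairs: 15.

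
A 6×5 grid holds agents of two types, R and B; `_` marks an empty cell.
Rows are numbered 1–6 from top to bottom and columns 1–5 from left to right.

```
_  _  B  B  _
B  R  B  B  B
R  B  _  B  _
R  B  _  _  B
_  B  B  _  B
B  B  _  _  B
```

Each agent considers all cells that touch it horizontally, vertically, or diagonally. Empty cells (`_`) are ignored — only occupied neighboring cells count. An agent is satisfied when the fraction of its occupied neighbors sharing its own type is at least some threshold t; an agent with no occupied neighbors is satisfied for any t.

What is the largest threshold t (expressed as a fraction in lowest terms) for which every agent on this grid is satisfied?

1/5

(1,3)B 3/4
(1,4)B 4/4
(2,1)B 1/3
(2,2)R 1/5
(2,3)B 5/6
(2,4)B 5/5
(2,5)B 3/3
(3,1)R 2/5
(3,2)B 3/6
(3,4)B 4/4
(4,1)R 1/4
(4,2)B 3/5
(4,5)B 2/2
(5,2)B 4/5
(5,3)B 3/3
(5,5)B 2/2
(6,1)B 2/2
(6,2)B 3/3
(6,5)B 1/1
The smallest same-type fraction is 1/5 at (2,2), which reduces to 1/5. Any threshold above that leaves this agent unsatisfied.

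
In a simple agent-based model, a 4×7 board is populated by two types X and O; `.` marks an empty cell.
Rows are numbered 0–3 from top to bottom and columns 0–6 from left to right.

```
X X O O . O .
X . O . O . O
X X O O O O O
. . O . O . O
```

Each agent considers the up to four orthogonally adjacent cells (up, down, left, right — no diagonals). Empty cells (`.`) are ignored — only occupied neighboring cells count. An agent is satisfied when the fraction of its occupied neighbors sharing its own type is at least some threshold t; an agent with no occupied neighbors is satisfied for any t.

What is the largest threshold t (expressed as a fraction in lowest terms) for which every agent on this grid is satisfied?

Row 0: (0,0)X 2/2 · (0,1)X 1/2 · (0,2)O 2/3 · (0,3)O 1/1 · (0,5)O — no occupied neighbors
Row 1: (1,0)X 2/2 · (1,2)O 2/2 · (1,4)O 1/1 · (1,6)O 1/1
Row 2: (2,0)X 2/2 · (2,1)X 1/2 · (2,2)O 3/4 · (2,3)O 2/2 · (2,4)O 4/4 · (2,5)O 2/2 · (2,6)O 3/3
Row 3: (3,2)O 1/1 · (3,4)O 1/1 · (3,6)O 1/1
The smallest same-type fraction is 1/2 at (0,1), which reduces to 1/2. Any threshold above that leaves this agent unsatisfied.

1/2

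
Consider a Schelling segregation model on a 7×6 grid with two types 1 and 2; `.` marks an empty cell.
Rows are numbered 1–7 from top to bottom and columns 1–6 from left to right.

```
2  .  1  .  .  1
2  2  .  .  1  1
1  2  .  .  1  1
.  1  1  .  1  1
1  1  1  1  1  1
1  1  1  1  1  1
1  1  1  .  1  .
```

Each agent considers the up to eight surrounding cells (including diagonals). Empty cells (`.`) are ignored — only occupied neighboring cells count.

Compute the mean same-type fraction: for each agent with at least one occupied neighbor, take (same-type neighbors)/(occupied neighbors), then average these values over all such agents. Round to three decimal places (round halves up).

(1,1)2 2/2
(1,3)1 0/1
(1,6)1 2/2
(2,1)2 3/4
(2,2)2 3/5
(2,5)1 4/4
(2,6)1 4/4
(3,1)1 1/4
(3,2)2 2/5
(3,5)1 5/5
(3,6)1 5/5
(4,2)1 5/6
(4,3)1 4/5
(4,5)1 6/6
(4,6)1 5/5
(5,1)1 4/4
(5,2)1 7/7
(5,3)1 7/7
(5,4)1 7/7
(5,5)1 7/7
(5,6)1 5/5
(6,1)1 5/5
(6,2)1 8/8
(6,3)1 7/7
(6,4)1 7/7
(6,5)1 6/6
(6,6)1 4/4
(7,1)1 3/3
(7,2)1 5/5
(7,3)1 4/4
(7,5)1 3/3
Sum over 31 agents: 2/2 + 0/1 + 2/2 + 3/4 + 3/5 + 4/4 + 4/4 + 1/4 + 2/5 + 5/5 + 5/5 + 5/6 + 4/5 + 6/6 + 5/5 + 4/4 + 7/7 + 7/7 + 7/7 + 7/7 + 5/5 + 5/5 + 8/8 + 7/7 + 7/7 + 6/6 + 4/4 + 3/3 + 5/5 + 4/4 + 3/3 = 829/30; mean = 829/30 ÷ 31 = 829/930 = 0.891397… → 0.891.

0.891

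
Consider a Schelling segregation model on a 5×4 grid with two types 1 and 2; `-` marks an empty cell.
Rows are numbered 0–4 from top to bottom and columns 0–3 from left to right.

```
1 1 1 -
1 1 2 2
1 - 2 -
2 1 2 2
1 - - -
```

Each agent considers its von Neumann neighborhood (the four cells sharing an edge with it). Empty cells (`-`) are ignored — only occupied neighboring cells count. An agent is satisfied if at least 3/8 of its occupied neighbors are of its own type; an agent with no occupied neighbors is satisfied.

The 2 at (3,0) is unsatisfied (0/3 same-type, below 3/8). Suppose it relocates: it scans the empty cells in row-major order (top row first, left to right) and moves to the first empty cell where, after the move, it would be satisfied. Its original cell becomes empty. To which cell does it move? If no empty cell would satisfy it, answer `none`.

Vacating (3,0). Empty cells in order:
  (0,3): 1/2 same-type → satisfied — stop here.

(0,3)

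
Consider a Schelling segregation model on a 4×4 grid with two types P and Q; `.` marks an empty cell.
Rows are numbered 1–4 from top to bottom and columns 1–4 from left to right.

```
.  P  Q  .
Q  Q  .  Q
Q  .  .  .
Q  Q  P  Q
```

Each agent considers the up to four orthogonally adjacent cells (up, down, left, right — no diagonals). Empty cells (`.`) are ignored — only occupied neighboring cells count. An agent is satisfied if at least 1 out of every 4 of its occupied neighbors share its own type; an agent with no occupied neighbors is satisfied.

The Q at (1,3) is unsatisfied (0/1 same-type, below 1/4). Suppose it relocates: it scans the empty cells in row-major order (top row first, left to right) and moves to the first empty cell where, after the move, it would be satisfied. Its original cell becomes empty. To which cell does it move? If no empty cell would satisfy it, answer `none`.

(1,1)

Vacating (1,3). Empty cells in order:
  (1,1): 1/2 same-type → satisfied — stop here.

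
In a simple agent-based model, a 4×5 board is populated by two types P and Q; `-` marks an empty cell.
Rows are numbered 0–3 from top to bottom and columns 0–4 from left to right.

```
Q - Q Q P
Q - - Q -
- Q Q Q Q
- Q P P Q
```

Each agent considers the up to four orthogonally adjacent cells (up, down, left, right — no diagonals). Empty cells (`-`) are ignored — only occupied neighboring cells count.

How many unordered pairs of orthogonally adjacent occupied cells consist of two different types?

5

Scan each occupied cell's neighbors to the right and below so each pair is counted once.
From row 0: 1 unlike of 4 pairs (running 1/4).
From row 1: 0 unlike of 1 pairs (running 1/5).
From row 2: 2 unlike of 7 pairs (running 3/12).
From row 3: 2 unlike of 3 pairs (running 5/15).
Total adjacent occupied pairs: 15; unlike-type pairs: 5.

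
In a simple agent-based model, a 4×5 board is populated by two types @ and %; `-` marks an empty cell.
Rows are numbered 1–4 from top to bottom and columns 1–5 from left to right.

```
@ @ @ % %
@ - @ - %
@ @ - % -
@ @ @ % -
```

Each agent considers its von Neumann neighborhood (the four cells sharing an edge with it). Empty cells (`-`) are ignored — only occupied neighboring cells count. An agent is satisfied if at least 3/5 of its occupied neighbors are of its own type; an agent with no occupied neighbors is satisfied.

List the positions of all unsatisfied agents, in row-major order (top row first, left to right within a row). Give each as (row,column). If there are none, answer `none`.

(1,1)@ 2/2 ok
(1,2)@ 2/2 ok
(1,3)@ 2/3 ok
(1,4)% 1/2 unhappy
(1,5)% 2/2 ok
(2,1)@ 2/2 ok
(2,3)@ 1/1 ok
(2,5)% 1/1 ok
(3,1)@ 3/3 ok
(3,2)@ 2/2 ok
(3,4)% 1/1 ok
(4,1)@ 2/2 ok
(4,2)@ 3/3 ok
(4,3)@ 1/2 unhappy
(4,4)% 1/2 unhappy

(1,4), (4,3), (4,4)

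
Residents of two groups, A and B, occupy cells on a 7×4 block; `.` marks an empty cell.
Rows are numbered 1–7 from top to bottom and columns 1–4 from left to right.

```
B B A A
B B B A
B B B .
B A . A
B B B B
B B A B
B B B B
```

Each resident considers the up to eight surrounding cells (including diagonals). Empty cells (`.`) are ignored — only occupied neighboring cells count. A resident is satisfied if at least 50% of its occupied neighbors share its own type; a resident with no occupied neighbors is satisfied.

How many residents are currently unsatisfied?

(1,1)B 3/3 satisfied
(1,2)B 4/5 satisfied
(1,3)A 2/5 not
(1,4)A 2/3 satisfied
(2,1)B 5/5 satisfied
(2,2)B 7/8 satisfied
(2,3)B 4/7 satisfied
(2,4)A 2/4 satisfied
(3,1)B 4/5 satisfied
(3,2)B 6/7 satisfied
(3,3)B 3/6 satisfied
(4,1)B 4/5 satisfied
(4,2)A 0/7 not
(4,4)A 0/3 not
(5,1)B 4/5 satisfied
(5,2)B 5/7 satisfied
(5,3)B 4/7 satisfied
(5,4)B 2/4 satisfied
(6,1)B 5/5 satisfied
(6,2)B 7/8 satisfied
(6,3)A 0/8 not
(6,4)B 4/5 satisfied
(7,1)B 3/3 satisfied
(7,2)B 4/5 satisfied
(7,3)B 4/5 satisfied
(7,4)B 2/3 satisfied
Unsatisfied: (1,3), (4,2), (4,4), (6,3) — 4 in total.

4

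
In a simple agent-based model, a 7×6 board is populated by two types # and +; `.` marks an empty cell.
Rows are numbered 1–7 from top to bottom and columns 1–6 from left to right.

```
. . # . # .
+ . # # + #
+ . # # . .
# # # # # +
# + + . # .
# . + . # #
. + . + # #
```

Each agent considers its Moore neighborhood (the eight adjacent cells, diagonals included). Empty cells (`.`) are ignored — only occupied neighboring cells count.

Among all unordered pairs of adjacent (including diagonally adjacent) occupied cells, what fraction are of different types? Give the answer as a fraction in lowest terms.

19/58

Scan each occupied cell's neighbors to the right and below (and the two forward diagonals) so each pair is counted once.
From row 1: 1 unlike of 5 pairs (running 1/5).
From row 2: 3 unlike of 9 pairs (running 4/14).
From row 3: 2 unlike of 9 pairs (running 6/23).
From row 4: 8 unlike of 16 pairs (running 14/39).
From row 5: 2 unlike of 8 pairs (running 16/47).
From row 6: 2 unlike of 9 pairs (running 18/56).
From row 7: 1 unlike of 2 pairs (running 19/58).
Total adjacent occupied pairs: 58; unlike-type pairs: 19.
19/58 is already in lowest terms.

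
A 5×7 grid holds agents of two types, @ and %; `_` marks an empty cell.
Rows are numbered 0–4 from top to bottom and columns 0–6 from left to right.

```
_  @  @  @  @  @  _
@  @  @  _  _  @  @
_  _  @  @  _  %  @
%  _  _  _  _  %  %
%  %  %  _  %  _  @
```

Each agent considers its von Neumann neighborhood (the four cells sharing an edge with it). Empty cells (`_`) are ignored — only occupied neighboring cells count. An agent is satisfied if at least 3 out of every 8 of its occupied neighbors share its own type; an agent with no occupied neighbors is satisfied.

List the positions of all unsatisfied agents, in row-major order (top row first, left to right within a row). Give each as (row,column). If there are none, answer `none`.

(0,1)@ 2/2 satisfied
(0,2)@ 3/3 satisfied
(0,3)@ 2/2 satisfied
(0,4)@ 2/2 satisfied
(0,5)@ 2/2 satisfied
(1,0)@ 1/1 satisfied
(1,1)@ 3/3 satisfied
(1,2)@ 3/3 satisfied
(1,5)@ 2/3 satisfied
(1,6)@ 2/2 satisfied
(2,2)@ 2/2 satisfied
(2,3)@ 1/1 satisfied
(2,5)% 1/3 not
(2,6)@ 1/3 not
(3,0)% 1/1 satisfied
(3,5)% 2/2 satisfied
(3,6)% 1/3 not
(4,0)% 2/2 satisfied
(4,1)% 2/2 satisfied
(4,2)% 1/1 satisfied
(4,4)% 0/0 satisfied
(4,6)@ 0/1 not

(2,5), (2,6), (3,6), (4,6)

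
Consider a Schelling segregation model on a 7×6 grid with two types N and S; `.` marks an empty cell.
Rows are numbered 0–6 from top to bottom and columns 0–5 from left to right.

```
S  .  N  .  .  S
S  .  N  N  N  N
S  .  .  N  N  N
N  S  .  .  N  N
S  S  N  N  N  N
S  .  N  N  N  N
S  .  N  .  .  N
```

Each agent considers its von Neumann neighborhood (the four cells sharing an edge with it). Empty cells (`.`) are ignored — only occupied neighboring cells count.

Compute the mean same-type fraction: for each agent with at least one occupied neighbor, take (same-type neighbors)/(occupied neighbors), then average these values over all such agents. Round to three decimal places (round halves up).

(0,0)S 1/1
(0,2)N 1/1
(0,5)S 0/1
(1,0)S 2/2
(1,2)N 2/2
(1,3)N 3/3
(1,4)N 3/3
(1,5)N 2/3
(2,0)S 1/2
(2,3)N 2/2
(2,4)N 4/4
(2,5)N 3/3
(3,0)N 0/3
(3,1)S 1/2
(3,4)N 3/3
(3,5)N 3/3
(4,0)S 2/3
(4,1)S 2/3
(4,2)N 2/3
(4,3)N 3/3
(4,4)N 4/4
(4,5)N 3/3
(5,0)S 2/2
(5,2)N 3/3
(5,3)N 3/3
(5,4)N 3/3
(5,5)N 3/3
(6,0)S 1/1
(6,2)N 1/1
(6,5)N 1/1
Sum over 30 agents: 1/1 + 1/1 + 0/1 + 2/2 + 2/2 + 3/3 + 3/3 + 2/3 + 1/2 + 2/2 + 4/4 + 3/3 + 0/3 + 1/2 + 3/3 + 3/3 + 2/3 + 2/3 + 2/3 + 3/3 + 4/4 + 3/3 + 2/2 + 3/3 + 3/3 + 3/3 + 3/3 + 1/1 + 1/1 + 1/1 = 77/3; mean = 77/3 ÷ 30 = 77/90 = 0.855555… → 0.856.

0.856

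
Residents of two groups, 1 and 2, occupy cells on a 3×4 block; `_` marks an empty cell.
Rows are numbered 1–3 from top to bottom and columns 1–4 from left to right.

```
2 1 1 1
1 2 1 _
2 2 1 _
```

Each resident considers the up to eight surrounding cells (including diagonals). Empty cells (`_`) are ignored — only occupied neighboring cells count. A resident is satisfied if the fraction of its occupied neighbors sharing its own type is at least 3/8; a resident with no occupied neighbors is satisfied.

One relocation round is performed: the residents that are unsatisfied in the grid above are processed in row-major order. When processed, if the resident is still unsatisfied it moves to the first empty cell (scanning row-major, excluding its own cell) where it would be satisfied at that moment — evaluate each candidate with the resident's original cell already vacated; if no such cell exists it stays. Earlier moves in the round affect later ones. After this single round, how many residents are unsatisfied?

Initially unsatisfied (in order): (1,1), (2,1), (3,3).
  (1,1): no empty cell satisfies it; stays.
  (2,1) → (2,4).
  (3,3): now satisfied by earlier moves; stays.
Resulting grid:
2 1 1 1
_ 2 1 1
2 2 1 _
All satisfied now.

0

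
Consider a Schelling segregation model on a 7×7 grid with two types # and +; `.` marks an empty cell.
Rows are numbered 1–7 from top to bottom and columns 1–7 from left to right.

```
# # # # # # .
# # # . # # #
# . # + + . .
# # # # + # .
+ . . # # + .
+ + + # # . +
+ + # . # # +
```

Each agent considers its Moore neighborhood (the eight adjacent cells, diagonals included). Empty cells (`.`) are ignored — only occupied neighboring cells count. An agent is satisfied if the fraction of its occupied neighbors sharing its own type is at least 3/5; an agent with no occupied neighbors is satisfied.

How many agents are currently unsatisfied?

Row 1: (1,1)# 3/3 satisfied · (1,2)# 5/5 satisfied · (1,3)# 4/4 satisfied · (1,4)# 4/4 satisfied · (1,5)# 4/4 satisfied · (1,6)# 4/4 satisfied
Row 2: (2,1)# 4/4 satisfied · (2,2)# 7/7 satisfied · (2,3)# 5/6 satisfied · (2,5)# 4/6 satisfied · (2,6)# 4/5 satisfied · (2,7)# 2/2 satisfied
Row 3: (3,1)# 4/4 satisfied · (3,3)# 5/6 satisfied · (3,4)+ 2/7 not · (3,5)+ 2/6 not
Row 4: (4,1)# 2/3 satisfied · (4,2)# 4/5 satisfied · (4,3)# 4/5 satisfied · (4,4)# 4/7 not · (4,5)+ 3/7 not · (4,6)# 1/4 not
Row 5: (5,1)+ 2/4 not · (5,4)# 5/7 satisfied · (5,5)# 5/7 satisfied · (5,6)+ 2/5 not
Row 6: (6,1)+ 4/4 satisfied · (6,2)+ 5/6 satisfied · (6,3)+ 2/5 not · (6,4)# 5/6 satisfied · (6,5)# 5/6 satisfied · (6,7)+ 2/3 satisfied
Row 7: (7,1)+ 3/3 satisfied · (7,2)+ 4/5 satisfied · (7,3)# 1/4 not · (7,5)# 3/3 satisfied · (7,6)# 2/4 not · (7,7)+ 1/2 not
Unsatisfied: (3,4), (3,5), (4,4), (4,5), (4,6), (5,1), (5,6), (6,3), (7,3), (7,6), (7,7) — 11 in total.

11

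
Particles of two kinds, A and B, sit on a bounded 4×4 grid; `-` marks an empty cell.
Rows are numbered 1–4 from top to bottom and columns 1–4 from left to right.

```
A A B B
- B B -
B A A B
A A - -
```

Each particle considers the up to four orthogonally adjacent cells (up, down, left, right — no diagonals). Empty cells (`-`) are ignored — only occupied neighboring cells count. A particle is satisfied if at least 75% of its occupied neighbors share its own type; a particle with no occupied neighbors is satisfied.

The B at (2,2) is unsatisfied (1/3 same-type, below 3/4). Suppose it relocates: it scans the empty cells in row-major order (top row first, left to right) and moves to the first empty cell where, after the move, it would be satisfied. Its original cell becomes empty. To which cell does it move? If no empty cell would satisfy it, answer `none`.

Vacating (2,2). Empty cells in order:
  (2,1): 1/2 same-type → still unsatisfied.
  (2,4): 3/3 same-type → satisfied — stop here.

(2,4)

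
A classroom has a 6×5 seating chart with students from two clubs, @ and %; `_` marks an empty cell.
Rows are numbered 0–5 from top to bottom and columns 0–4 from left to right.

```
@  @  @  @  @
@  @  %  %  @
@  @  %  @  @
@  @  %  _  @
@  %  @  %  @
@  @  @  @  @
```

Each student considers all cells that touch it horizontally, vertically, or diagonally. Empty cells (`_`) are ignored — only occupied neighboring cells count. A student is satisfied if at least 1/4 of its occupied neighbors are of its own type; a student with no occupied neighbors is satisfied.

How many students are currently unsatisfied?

(0,0)@ 3/3 ok
(0,1)@ 4/5 ok
(0,2)@ 3/5 ok
(0,3)@ 3/5 ok
(0,4)@ 2/3 ok
(1,0)@ 5/5 ok
(1,1)@ 6/8 ok
(1,2)% 2/8 ok
(1,3)% 2/8 ok
(1,4)@ 4/5 ok
(2,0)@ 5/5 ok
(2,1)@ 5/8 ok
(2,2)% 3/7 ok
(2,3)@ 3/7 ok
(2,4)@ 3/4 ok
(3,0)@ 4/5 ok
(3,1)@ 5/8 ok
(3,2)% 3/7 ok
(3,4)@ 3/4 ok
(4,0)@ 4/5 ok
(4,1)% 1/8 unhappy
(4,2)@ 4/7 ok
(4,3)% 1/7 unhappy
(4,4)@ 3/4 ok
(5,0)@ 2/3 ok
(5,1)@ 4/5 ok
(5,2)@ 3/5 ok
(5,3)@ 4/5 ok
(5,4)@ 2/3 ok
Unsatisfied: (4,1), (4,3) — 2 in total.

2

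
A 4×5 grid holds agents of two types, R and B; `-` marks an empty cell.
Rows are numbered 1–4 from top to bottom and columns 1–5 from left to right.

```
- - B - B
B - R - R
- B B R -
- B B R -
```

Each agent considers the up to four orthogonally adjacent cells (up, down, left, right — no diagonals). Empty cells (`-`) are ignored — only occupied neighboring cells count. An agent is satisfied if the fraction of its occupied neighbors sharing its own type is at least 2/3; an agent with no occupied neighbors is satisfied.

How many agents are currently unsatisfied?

7

(1,3)B 0/1 not
(1,5)B 0/1 not
(2,1)B 0/0 satisfied
(2,3)R 0/2 not
(2,5)R 0/1 not
(3,2)B 2/2 satisfied
(3,3)B 2/4 not
(3,4)R 1/2 not
(4,2)B 2/2 satisfied
(4,3)B 2/3 satisfied
(4,4)R 1/2 not
Unsatisfied: (1,3), (1,5), (2,3), (2,5), (3,3), (3,4), (4,4) — 7 in total.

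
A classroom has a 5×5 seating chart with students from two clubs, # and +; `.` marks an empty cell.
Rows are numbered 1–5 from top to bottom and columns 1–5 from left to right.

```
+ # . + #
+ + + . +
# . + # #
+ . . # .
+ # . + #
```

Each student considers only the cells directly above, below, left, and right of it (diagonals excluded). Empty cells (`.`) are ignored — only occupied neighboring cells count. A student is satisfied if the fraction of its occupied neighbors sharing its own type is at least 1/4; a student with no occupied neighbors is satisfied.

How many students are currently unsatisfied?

Row 1: (1,1)+ 1/2 ok · (1,2)# 0/2 unhappy · (1,4)+ 0/1 unhappy · (1,5)# 0/2 unhappy
Row 2: (2,1)+ 2/3 ok · (2,2)+ 2/3 ok · (2,3)+ 2/2 ok · (2,5)+ 0/2 unhappy
Row 3: (3,1)# 0/2 unhappy · (3,3)+ 1/2 ok · (3,4)# 2/3 ok · (3,5)# 1/2 ok
Row 4: (4,1)+ 1/2 ok · (4,4)# 1/2 ok
Row 5: (5,1)+ 1/2 ok · (5,2)# 0/1 unhappy · (5,4)+ 0/2 unhappy · (5,5)# 0/1 unhappy
Unsatisfied: (1,2), (1,4), (1,5), (2,5), (3,1), (5,2), (5,4), (5,5) — 8 in total.

8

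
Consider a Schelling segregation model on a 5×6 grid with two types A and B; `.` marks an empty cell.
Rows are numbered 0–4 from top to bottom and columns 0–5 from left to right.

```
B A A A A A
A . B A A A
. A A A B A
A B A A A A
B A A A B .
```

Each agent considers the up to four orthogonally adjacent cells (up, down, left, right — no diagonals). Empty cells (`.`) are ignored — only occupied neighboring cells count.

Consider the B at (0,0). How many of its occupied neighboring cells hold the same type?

0

Occupied neighbors of (0,0): (1,0)=A, (0,1)=A.
Same type (B): 0 of 2.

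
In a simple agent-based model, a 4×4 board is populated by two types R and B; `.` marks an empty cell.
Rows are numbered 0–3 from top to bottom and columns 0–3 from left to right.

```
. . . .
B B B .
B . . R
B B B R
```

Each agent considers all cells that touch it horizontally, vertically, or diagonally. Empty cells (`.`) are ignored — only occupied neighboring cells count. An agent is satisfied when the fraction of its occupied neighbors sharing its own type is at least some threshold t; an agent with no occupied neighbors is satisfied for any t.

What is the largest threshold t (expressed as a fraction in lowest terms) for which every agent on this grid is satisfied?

(1,0)B 2/2
(1,1)B 3/3
(1,2)B 1/2
(2,0)B 4/4
(2,3)R 1/3
(3,0)B 2/2
(3,1)B 3/3
(3,2)B 1/3
(3,3)R 1/2
The smallest same-type fraction is 1/3 at (2,3), which reduces to 1/3. Any threshold above that leaves this agent unsatisfied.

1/3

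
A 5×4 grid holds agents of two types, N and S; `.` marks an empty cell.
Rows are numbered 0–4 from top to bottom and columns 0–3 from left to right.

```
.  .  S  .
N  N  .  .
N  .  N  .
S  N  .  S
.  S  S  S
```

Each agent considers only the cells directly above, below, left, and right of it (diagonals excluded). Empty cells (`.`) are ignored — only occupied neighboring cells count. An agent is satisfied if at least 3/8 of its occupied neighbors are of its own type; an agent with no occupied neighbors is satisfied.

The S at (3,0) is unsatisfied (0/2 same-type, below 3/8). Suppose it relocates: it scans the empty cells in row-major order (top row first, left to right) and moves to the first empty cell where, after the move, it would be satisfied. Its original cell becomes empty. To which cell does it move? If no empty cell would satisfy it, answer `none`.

Vacating (3,0). Empty cells in order:
  (0,0): 0/1 same-type → still unsatisfied.
  (0,1): 1/2 same-type → satisfied — stop here.

(0,1)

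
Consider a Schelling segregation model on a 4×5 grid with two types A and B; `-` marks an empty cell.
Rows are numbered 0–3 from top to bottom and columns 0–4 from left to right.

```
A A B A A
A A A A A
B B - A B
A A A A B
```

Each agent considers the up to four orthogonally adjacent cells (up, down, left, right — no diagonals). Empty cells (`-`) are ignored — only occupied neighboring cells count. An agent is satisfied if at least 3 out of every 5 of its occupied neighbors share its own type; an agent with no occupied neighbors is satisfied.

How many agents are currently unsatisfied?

(0,0)A 2/2 ok
(0,1)A 2/3 ok
(0,2)B 0/3 unhappy
(0,3)A 2/3 ok
(0,4)A 2/2 ok
(1,0)A 2/3 ok
(1,1)A 3/4 ok
(1,2)A 2/3 ok
(1,3)A 4/4 ok
(1,4)A 2/3 ok
(2,0)B 1/3 unhappy
(2,1)B 1/3 unhappy
(2,3)A 2/3 ok
(2,4)B 1/3 unhappy
(3,0)A 1/2 unhappy
(3,1)A 2/3 ok
(3,2)A 2/2 ok
(3,3)A 2/3 ok
(3,4)B 1/2 unhappy
Unsatisfied: (0,2), (2,0), (2,1), (2,4), (3,0), (3,4) — 6 in total.

6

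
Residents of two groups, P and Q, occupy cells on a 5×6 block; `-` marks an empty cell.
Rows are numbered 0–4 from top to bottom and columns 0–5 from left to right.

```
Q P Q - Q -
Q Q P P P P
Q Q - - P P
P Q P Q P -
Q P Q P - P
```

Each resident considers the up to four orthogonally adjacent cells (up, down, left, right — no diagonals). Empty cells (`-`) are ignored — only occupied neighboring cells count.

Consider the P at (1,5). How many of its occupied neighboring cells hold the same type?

Occupied neighbors of (1,5): (2,5)=P, (1,4)=P.
Same type (P): 2 of 2.

2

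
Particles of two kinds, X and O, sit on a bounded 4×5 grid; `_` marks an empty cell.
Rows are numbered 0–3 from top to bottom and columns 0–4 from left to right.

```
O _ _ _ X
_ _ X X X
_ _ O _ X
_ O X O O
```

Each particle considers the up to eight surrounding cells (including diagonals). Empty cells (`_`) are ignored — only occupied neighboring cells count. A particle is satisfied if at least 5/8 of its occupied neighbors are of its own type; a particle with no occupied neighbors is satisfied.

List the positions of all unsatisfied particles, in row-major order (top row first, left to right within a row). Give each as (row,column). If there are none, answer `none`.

(1,2), (2,2), (2,4), (3,1), (3,2), (3,3), (3,4)

Row 0: (0,0)O 0/0 satisfied · (0,4)X 2/2 satisfied
Row 1: (1,2)X 1/2 not · (1,3)X 4/5 satisfied · (1,4)X 3/3 satisfied
Row 2: (2,2)O 2/5 not · (2,4)X 2/4 not
Row 3: (3,1)O 1/2 not · (3,2)X 0/3 not · (3,3)O 2/4 not · (3,4)O 1/2 not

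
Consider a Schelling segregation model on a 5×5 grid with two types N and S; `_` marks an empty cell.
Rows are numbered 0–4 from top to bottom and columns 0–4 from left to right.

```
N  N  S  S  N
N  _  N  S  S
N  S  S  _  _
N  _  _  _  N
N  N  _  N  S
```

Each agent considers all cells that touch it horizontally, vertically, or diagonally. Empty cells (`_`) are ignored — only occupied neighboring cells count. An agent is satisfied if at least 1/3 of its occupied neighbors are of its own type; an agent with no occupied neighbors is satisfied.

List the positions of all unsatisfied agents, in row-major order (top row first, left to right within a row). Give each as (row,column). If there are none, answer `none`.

Row 0: (0,0)N 2/2 ok · (0,1)N 3/4 ok · (0,2)S 2/4 ok · (0,3)S 3/5 ok · (0,4)N 0/3 unhappy
Row 1: (1,0)N 3/4 ok · (1,2)N 1/6 unhappy · (1,3)S 4/6 ok · (1,4)S 2/3 ok
Row 2: (2,0)N 2/3 ok · (2,1)S 1/5 unhappy · (2,2)S 2/3 ok
Row 3: (3,0)N 3/4 ok · (3,4)N 1/2 ok
Row 4: (4,0)N 2/2 ok · (4,1)N 2/2 ok · (4,3)N 1/2 ok · (4,4)S 0/2 unhappy

(0,4), (1,2), (2,1), (4,4)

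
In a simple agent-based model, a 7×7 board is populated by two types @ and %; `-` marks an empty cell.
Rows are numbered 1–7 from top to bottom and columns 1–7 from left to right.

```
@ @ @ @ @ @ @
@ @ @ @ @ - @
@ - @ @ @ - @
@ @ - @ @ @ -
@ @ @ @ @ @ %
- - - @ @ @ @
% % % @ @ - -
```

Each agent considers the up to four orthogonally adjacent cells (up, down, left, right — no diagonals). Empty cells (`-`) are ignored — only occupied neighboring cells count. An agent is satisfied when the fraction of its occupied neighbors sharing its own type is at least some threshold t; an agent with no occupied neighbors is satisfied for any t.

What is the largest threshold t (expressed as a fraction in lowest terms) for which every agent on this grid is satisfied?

0/1

Row 1: (1,1)@ 2/2 · (1,2)@ 3/3 · (1,3)@ 3/3 · (1,4)@ 3/3 · (1,5)@ 3/3 · (1,6)@ 2/2 · (1,7)@ 2/2
Row 2: (2,1)@ 3/3 · (2,2)@ 3/3 · (2,3)@ 4/4 · (2,4)@ 4/4 · (2,5)@ 3/3 · (2,7)@ 2/2
Row 3: (3,1)@ 2/2 · (3,3)@ 2/2 · (3,4)@ 4/4 · (3,5)@ 3/3 · (3,7)@ 1/1
Row 4: (4,1)@ 3/3 · (4,2)@ 2/2 · (4,4)@ 3/3 · (4,5)@ 4/4 · (4,6)@ 2/2
Row 5: (5,1)@ 2/2 · (5,2)@ 3/3 · (5,3)@ 2/2 · (5,4)@ 4/4 · (5,5)@ 4/4 · (5,6)@ 3/4 · (5,7)% 0/2
Row 6: (6,4)@ 3/3 · (6,5)@ 4/4 · (6,6)@ 3/3 · (6,7)@ 1/2
Row 7: (7,1)% 1/1 · (7,2)% 2/2 · (7,3)% 1/2 · (7,4)@ 2/3 · (7,5)@ 2/2
The smallest same-type fraction is 0/2 at (5,7), which reduces to 0/1. Any threshold above that leaves this agent unsatisfied.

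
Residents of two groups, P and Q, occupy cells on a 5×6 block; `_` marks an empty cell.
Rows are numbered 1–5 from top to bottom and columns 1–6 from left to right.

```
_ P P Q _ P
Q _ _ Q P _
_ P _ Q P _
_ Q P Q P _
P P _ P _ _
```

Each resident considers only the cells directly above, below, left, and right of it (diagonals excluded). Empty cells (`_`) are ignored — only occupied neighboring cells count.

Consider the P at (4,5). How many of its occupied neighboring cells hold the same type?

Occupied neighbors of (4,5): (3,5)=P, (4,4)=Q.
Same type (P): 1 of 2.

1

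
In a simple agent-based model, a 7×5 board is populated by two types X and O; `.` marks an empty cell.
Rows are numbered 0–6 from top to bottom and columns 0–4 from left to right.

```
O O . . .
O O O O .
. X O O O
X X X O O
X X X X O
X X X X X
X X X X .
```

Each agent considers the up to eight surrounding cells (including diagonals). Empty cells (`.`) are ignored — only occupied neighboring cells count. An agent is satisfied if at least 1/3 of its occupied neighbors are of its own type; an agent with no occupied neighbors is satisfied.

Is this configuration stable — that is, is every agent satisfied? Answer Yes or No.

Row 0: (0,0)O 3/3 ok · (0,1)O 4/4 ok
Row 1: (1,0)O 3/4 ok · (1,1)O 5/6 ok · (1,2)O 5/6 ok · (1,3)O 4/4 ok
Row 2: (2,1)X 3/7 ok · (2,2)O 5/8 ok · (2,3)O 6/7 ok · (2,4)O 4/4 ok
Row 3: (3,0)X 4/4 ok · (3,1)X 6/7 ok · (3,2)X 5/8 ok · (3,3)O 5/8 ok · (3,4)O 4/5 ok
Row 4: (4,0)X 5/5 ok · (4,1)X 8/8 ok · (4,2)X 7/8 ok · (4,3)X 5/8 ok · (4,4)O 2/5 ok
Row 5: (5,0)X 5/5 ok · (5,1)X 8/8 ok · (5,2)X 8/8 ok · (5,3)X 6/7 ok · (5,4)X 3/4 ok
Row 6: (6,0)X 3/3 ok · (6,1)X 5/5 ok · (6,2)X 5/5 ok · (6,3)X 4/4 ok
All meet the threshold, so the configuration is stable.

Yes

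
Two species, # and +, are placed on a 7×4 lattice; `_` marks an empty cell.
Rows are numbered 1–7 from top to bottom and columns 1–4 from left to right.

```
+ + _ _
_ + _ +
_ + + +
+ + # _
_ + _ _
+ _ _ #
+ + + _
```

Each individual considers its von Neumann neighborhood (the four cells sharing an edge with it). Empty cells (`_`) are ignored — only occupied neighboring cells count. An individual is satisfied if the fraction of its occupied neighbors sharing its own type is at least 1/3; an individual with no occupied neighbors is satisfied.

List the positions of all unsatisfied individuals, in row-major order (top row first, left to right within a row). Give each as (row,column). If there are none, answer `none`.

(4,3)

(1,1)+ 1/1 ok
(1,2)+ 2/2 ok
(2,2)+ 2/2 ok
(2,4)+ 1/1 ok
(3,2)+ 3/3 ok
(3,3)+ 2/3 ok
(3,4)+ 2/2 ok
(4,1)+ 1/1 ok
(4,2)+ 3/4 ok
(4,3)# 0/2 unhappy
(5,2)+ 1/1 ok
(6,1)+ 1/1 ok
(6,4)# 0/0 ok
(7,1)+ 2/2 ok
(7,2)+ 2/2 ok
(7,3)+ 1/1 ok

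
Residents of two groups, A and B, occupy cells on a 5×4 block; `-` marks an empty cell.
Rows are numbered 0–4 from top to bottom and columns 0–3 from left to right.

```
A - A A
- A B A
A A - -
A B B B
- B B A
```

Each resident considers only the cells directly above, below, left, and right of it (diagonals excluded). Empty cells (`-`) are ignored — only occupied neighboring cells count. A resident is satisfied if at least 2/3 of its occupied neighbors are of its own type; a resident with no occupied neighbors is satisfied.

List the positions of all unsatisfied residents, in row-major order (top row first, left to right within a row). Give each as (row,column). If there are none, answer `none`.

(0,0)A 0/0 ✓
(0,2)A 1/2 ✗
(0,3)A 2/2 ✓
(1,1)A 1/2 ✗
(1,2)B 0/3 ✗
(1,3)A 1/2 ✗
(2,0)A 2/2 ✓
(2,1)A 2/3 ✓
(3,0)A 1/2 ✗
(3,1)B 2/4 ✗
(3,2)B 3/3 ✓
(3,3)B 1/2 ✗
(4,1)B 2/2 ✓
(4,2)B 2/3 ✓
(4,3)A 0/2 ✗

(0,2), (1,1), (1,2), (1,3), (3,0), (3,1), (3,3), (4,3)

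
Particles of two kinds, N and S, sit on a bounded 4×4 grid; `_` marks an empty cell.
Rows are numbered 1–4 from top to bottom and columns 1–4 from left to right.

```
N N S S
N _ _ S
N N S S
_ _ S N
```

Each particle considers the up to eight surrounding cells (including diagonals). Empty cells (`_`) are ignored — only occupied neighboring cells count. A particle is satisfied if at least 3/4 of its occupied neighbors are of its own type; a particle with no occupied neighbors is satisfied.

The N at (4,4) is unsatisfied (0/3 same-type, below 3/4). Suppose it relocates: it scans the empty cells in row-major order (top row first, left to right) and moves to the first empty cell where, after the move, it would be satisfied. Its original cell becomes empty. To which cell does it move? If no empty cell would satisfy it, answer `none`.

(4,1)

Vacating (4,4). Empty cells in order:
  (2,2): 5/7 same-type → still unsatisfied.
  (2,3): 2/7 same-type → still unsatisfied.
  (4,1): 2/2 same-type → satisfied — stop here.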